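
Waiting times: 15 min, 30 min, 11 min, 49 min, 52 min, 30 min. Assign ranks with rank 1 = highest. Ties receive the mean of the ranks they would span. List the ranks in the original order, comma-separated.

5, 3.5, 6, 2, 1, 3.5

Sorted (descending): 52, 49, 30, 30, 15, 11
The 2 values of 30 occupy positions 3–4 → average rank (3+4)/2 = 3.5.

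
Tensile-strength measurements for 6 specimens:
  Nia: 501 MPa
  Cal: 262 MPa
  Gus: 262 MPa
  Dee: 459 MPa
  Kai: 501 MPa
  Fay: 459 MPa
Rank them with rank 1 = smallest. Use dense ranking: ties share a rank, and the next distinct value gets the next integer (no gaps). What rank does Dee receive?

Sorted (ascending): 262, 262, 459, 459, 501, 501
The 2 values of 262 share dense rank 1.
The 2 values of 459 share dense rank 2.
The 2 values of 501 share dense rank 3.
Dee has value 459 MPa → rank 2.

2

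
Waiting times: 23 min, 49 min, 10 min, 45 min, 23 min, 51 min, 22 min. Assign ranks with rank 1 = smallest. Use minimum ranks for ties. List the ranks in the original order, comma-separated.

Sorted (ascending): 10, 22, 23, 23, 45, 49, 51
The 2 values of 23 occupy positions 3–4 → each gets rank 3.

3, 6, 1, 5, 3, 7, 2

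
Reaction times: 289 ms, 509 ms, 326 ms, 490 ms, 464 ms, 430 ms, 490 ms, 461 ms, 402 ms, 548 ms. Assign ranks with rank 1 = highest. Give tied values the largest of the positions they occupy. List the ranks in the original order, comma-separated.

10, 2, 9, 4, 5, 7, 4, 6, 8, 1

Sorted (descending): 548, 509, 490, 490, 464, 461, 430, 402, 326, 289
The 2 values of 490 occupy positions 3–4 → each gets rank 4.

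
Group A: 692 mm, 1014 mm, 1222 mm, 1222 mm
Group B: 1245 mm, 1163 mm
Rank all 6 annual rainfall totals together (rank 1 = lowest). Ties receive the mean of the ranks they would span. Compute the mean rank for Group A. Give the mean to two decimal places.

Sorted (ascending): 692, 1014, 1163, 1222, 1222, 1245
The 2 values of 1222 occupy positions 4–5 → average rank (4+5)/2 = 4.5.
Group A values → pooled ranks: 692→1, 1014→2, 1222→4.5, 1222→4.5
Mean rank = (1 + 2 + 4.5 + 4.5) / 4 = 3.00

3.00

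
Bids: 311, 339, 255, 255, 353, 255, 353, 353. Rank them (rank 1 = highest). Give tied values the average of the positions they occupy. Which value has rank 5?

Sorted (descending): 353, 353, 353, 339, 311, 255, 255, 255
The 3 values of 353 occupy positions 1–3 → average rank 2.
The 3 values of 255 occupy positions 6–8 → average rank 7.
Rank 5 → value 311.

311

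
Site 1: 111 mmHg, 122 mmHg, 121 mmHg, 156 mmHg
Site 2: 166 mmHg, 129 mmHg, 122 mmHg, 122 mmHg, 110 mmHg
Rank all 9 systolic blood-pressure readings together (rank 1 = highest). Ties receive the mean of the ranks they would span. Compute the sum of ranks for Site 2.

Sorted (descending): 166, 156, 129, 122, 122, 122, 121, 111, 110
The 3 values of 122 occupy positions 4–6 → average rank 5.
Site 2 values → pooled ranks: 166→1, 129→3, 122→5, 122→5, 110→9
Rank sum = 1 + 3 + 5 + 5 + 9 = 23

23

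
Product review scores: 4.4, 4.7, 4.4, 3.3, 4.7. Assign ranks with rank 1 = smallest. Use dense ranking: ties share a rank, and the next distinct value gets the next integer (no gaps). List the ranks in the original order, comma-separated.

Sorted (ascending): 3.3, 4.4, 4.4, 4.7, 4.7
The 2 values of 4.4 share dense rank 2.
The 2 values of 4.7 share dense rank 3.
Remaining distinct values take the next consecutive integers.

2, 3, 2, 1, 3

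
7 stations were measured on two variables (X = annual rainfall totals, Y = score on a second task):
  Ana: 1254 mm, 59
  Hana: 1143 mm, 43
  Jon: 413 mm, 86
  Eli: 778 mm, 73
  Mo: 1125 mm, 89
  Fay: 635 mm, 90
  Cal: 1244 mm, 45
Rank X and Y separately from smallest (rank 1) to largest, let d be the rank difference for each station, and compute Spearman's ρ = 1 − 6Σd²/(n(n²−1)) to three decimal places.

Ranks of variable 1: 7, 5, 1, 3, 4, 2, 6
Ranks of variable 2: 3, 1, 5, 4, 6, 7, 2
d = r₁ − r₂: 4, 4, -4, -1, -2, -5, 4
d²: 16, 16, 16, 1, 4, 25, 16; Σd² = 94
ρ = 1 − 6·94/(7·48) = 1 − 564/336 = -0.679

-0.679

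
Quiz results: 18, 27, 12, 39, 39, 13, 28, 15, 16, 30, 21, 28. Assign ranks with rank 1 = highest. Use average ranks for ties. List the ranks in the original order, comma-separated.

Sorted (descending): 39, 39, 30, 28, 28, 27, 21, 18, 16, 15, 13, 12
The 2 values of 39 occupy positions 1–2 → average rank (1+2)/2 = 1.5.
The 2 values of 28 occupy positions 4–5 → average rank (4+5)/2 = 4.5.

8, 6, 12, 1.5, 1.5, 11, 4.5, 10, 9, 3, 7, 4.5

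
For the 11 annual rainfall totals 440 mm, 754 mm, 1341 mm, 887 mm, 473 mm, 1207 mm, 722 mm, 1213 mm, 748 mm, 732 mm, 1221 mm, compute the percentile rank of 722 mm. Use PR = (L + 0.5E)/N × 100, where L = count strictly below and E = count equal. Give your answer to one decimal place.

N = 11.
Strictly below 722: 2. Equal to 722: 1.
PR = (2 + 0.5·1)/11 × 100 = 22.7

22.7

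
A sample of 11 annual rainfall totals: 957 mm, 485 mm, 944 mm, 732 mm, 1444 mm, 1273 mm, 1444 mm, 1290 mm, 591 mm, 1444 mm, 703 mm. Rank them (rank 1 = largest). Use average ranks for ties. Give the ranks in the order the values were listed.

6, 11, 7, 8, 2, 5, 2, 4, 10, 2, 9

Sorted (descending): 1444, 1444, 1444, 1290, 1273, 957, 944, 732, 703, 591, 485
The 3 values of 1444 occupy positions 1–3 → average rank 2.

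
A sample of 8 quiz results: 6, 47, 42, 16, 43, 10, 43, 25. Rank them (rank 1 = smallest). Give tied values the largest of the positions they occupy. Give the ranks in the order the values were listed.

Sorted (ascending): 6, 10, 16, 25, 42, 43, 43, 47
The 2 values of 43 occupy positions 6–7 → each gets rank 7.

1, 8, 5, 3, 7, 2, 7, 4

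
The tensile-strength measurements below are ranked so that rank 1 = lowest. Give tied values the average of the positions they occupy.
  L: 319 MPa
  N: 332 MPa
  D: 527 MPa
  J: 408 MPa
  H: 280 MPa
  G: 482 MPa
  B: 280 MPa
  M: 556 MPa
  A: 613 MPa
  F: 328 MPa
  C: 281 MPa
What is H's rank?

Sorted (ascending): 280, 280, 281, 319, 328, 332, 408, 482, 527, 556, 613
The 2 values of 280 occupy positions 1–2 → average rank (1+2)/2 = 1.5.
H has value 280 MPa → rank 1.5.

1.5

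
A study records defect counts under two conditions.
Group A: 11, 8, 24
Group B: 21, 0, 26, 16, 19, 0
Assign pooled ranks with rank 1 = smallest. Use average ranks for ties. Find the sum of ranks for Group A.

Sorted (ascending): 0, 0, 8, 11, 16, 19, 21, 24, 26
The 2 values of 0 occupy positions 1–2 → average rank (1+2)/2 = 1.5.
Group A values → pooled ranks: 11→4, 8→3, 24→8
Rank sum = 4 + 3 + 8 = 15

15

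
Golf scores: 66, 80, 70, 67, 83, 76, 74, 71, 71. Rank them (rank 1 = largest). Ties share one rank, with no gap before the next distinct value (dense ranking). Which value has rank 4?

74

Sorted (descending): 83, 80, 76, 74, 71, 71, 70, 67, 66
The 2 values of 71 share dense rank 5.
Remaining distinct values take the next consecutive integers.
Rank 4 → value 74.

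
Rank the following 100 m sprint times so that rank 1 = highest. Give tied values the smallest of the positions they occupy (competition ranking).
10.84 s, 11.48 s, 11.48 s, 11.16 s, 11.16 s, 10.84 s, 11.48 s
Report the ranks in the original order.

6, 1, 1, 4, 4, 6, 1

Sorted (descending): 11.48, 11.48, 11.48, 11.16, 11.16, 10.84, 10.84
The 3 values of 11.48 occupy positions 1–3 → each gets rank 1.
The 2 values of 11.16 occupy positions 4–5 → each gets rank 4.
The 2 values of 10.84 occupy positions 6–7 → each gets rank 6.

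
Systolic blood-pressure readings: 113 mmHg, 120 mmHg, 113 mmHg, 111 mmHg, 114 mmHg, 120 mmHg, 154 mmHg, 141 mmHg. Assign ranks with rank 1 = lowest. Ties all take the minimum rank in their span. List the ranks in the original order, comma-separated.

2, 5, 2, 1, 4, 5, 8, 7

Sorted (ascending): 111, 113, 113, 114, 120, 120, 141, 154
The 2 values of 113 occupy positions 2–3 → each gets rank 2.
The 2 values of 120 occupy positions 5–6 → each gets rank 5.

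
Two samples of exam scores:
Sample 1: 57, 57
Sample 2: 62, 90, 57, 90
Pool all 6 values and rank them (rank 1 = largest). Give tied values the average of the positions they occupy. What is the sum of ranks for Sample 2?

Sorted (descending): 90, 90, 62, 57, 57, 57
The 2 values of 90 occupy positions 1–2 → average rank (1+2)/2 = 1.5.
The 3 values of 57 occupy positions 4–6 → average rank 5.
Sample 2 values → pooled ranks: 62→3, 90→1.5, 57→5, 90→1.5
Rank sum = 3 + 1.5 + 5 + 1.5 = 11

11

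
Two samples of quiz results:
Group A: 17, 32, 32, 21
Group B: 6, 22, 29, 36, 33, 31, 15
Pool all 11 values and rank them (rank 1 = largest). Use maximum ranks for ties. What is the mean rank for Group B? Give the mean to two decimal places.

Sorted (descending): 36, 33, 32, 32, 31, 29, 22, 21, 17, 15, 6
The 2 values of 32 occupy positions 3–4 → each gets rank 4.
Group B values → pooled ranks: 6→11, 22→7, 29→6, 36→1, 33→2, 31→5, 15→10
Mean rank = (11 + 7 + 6 + 1 + 2 + 5 + 10) / 7 = 6.00

6.00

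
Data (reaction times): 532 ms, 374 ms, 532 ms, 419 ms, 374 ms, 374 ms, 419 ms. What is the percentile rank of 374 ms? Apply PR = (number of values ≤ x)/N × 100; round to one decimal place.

42.9

N = 7.
Strictly below 374: 0. Equal to 374: 3.
PR = 3/7 × 100 = 42.9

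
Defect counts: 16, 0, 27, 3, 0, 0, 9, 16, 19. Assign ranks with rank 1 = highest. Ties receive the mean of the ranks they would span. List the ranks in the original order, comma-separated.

Sorted (descending): 27, 19, 16, 16, 9, 3, 0, 0, 0
The 2 values of 16 occupy positions 3–4 → average rank (3+4)/2 = 3.5.
The 3 values of 0 occupy positions 7–9 → average rank 8.

3.5, 8, 1, 6, 8, 8, 5, 3.5, 2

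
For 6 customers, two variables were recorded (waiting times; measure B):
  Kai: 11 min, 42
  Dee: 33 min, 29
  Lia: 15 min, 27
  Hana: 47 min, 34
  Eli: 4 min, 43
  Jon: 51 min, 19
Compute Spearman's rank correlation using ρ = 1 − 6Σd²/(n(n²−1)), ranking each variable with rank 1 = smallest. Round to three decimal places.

Ranks of variable 1: 2, 4, 3, 5, 1, 6
Ranks of variable 2: 5, 3, 2, 4, 6, 1
d = r₁ − r₂: -3, 1, 1, 1, -5, 5
d²: 9, 1, 1, 1, 25, 25; Σd² = 62
ρ = 1 − 6·62/(6·35) = 1 − 372/210 = -0.771

-0.771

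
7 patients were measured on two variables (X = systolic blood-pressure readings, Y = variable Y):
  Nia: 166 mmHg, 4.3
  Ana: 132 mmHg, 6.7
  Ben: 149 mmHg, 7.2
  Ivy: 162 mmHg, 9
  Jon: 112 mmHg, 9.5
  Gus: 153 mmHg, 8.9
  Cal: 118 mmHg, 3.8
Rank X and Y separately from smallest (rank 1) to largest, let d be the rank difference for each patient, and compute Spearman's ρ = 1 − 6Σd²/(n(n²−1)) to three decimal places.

-0.107

Ranks of variable 1: 7, 3, 4, 6, 1, 5, 2
Ranks of variable 2: 2, 3, 4, 6, 7, 5, 1
d = r₁ − r₂: 5, 0, 0, 0, -6, 0, 1
d²: 25, 0, 0, 0, 36, 0, 1; Σd² = 62
ρ = 1 − 6·62/(7·48) = 1 − 372/336 = -0.107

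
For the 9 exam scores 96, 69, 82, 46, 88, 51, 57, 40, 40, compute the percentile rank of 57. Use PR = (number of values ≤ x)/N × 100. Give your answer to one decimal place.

N = 9.
Strictly below 57: 4. Equal to 57: 1.
PR = 5/9 × 100 = 55.6

55.6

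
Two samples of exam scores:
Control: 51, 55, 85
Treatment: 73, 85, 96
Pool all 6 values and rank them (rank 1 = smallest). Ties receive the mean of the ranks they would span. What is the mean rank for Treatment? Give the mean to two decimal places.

4.50

Sorted (ascending): 51, 55, 73, 85, 85, 96
The 2 values of 85 occupy positions 4–5 → average rank (4+5)/2 = 4.5.
Treatment values → pooled ranks: 73→3, 85→4.5, 96→6
Mean rank = (3 + 4.5 + 6) / 3 = 4.50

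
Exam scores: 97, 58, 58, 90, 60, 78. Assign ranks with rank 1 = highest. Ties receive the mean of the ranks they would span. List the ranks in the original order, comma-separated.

Sorted (descending): 97, 90, 78, 60, 58, 58
The 2 values of 58 occupy positions 5–6 → average rank (5+6)/2 = 5.5.

1, 5.5, 5.5, 2, 4, 3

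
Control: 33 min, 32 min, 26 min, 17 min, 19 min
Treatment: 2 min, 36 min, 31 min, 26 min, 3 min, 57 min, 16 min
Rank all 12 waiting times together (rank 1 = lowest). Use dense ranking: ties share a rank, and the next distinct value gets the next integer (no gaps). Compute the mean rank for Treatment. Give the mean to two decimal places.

Sorted (ascending): 2, 3, 16, 17, 19, 26, 26, 31, 32, 33, 36, 57
The 2 values of 26 share dense rank 6.
Remaining distinct values take the next consecutive integers.
Treatment values → pooled ranks: 2→1, 36→10, 31→7, 26→6, 3→2, 57→11, 16→3
Mean rank = (1 + 10 + 7 + 6 + 2 + 11 + 3) / 7 = 5.71

5.71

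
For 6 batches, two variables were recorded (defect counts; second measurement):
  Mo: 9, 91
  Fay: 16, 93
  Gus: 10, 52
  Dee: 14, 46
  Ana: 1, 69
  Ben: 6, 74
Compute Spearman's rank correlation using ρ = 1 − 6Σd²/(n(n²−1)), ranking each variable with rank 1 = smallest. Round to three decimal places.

0.086

Ranks of variable 1: 3, 6, 4, 5, 1, 2
Ranks of variable 2: 5, 6, 2, 1, 3, 4
d = r₁ − r₂: -2, 0, 2, 4, -2, -2
d²: 4, 0, 4, 16, 4, 4; Σd² = 32
ρ = 1 − 6·32/(6·35) = 1 − 192/210 = 0.086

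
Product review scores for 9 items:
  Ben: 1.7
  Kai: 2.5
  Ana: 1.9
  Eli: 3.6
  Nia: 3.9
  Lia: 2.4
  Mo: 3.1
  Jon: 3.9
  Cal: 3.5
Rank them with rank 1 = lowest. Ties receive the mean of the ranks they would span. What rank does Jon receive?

Sorted (ascending): 1.7, 1.9, 2.4, 2.5, 3.1, 3.5, 3.6, 3.9, 3.9
The 2 values of 3.9 occupy positions 8–9 → average rank (8+9)/2 = 8.5.
Jon has value 3.9 → rank 8.5.

8.5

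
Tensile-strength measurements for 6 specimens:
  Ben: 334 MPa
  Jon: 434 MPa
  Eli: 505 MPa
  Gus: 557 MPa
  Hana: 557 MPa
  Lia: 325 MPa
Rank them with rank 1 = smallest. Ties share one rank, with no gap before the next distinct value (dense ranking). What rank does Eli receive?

Sorted (ascending): 325, 334, 434, 505, 557, 557
The 2 values of 557 share dense rank 5.
Remaining distinct values take the next consecutive integers.
Eli has value 505 MPa → rank 4.

4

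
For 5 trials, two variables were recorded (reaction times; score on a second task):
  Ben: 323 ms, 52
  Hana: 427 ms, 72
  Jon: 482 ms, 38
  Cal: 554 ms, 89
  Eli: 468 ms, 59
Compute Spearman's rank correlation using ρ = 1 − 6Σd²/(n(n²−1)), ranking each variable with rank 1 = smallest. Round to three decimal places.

Ranks of variable 1: 1, 2, 4, 5, 3
Ranks of variable 2: 2, 4, 1, 5, 3
d = r₁ − r₂: -1, -2, 3, 0, 0
d²: 1, 4, 9, 0, 0; Σd² = 14
ρ = 1 − 6·14/(5·24) = 1 − 84/120 = 0.300

0.300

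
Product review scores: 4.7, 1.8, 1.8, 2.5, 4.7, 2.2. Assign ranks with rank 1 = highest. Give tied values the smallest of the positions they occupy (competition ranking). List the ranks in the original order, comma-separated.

1, 5, 5, 3, 1, 4

Sorted (descending): 4.7, 4.7, 2.5, 2.2, 1.8, 1.8
The 2 values of 4.7 occupy positions 1–2 → each gets rank 1.
The 2 values of 1.8 occupy positions 5–6 → each gets rank 5.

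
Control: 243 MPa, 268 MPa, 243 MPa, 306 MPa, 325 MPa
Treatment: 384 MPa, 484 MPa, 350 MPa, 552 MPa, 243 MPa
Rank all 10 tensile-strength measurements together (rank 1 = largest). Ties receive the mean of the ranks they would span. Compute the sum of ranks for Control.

36

Sorted (descending): 552, 484, 384, 350, 325, 306, 268, 243, 243, 243
The 3 values of 243 occupy positions 8–10 → average rank 9.
Control values → pooled ranks: 243→9, 268→7, 243→9, 306→6, 325→5
Rank sum = 9 + 7 + 9 + 6 + 5 = 36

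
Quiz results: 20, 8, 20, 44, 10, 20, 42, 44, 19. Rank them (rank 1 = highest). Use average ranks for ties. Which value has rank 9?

8

Sorted (descending): 44, 44, 42, 20, 20, 20, 19, 10, 8
The 2 values of 44 occupy positions 1–2 → average rank (1+2)/2 = 1.5.
The 3 values of 20 occupy positions 4–6 → average rank 5.
Rank 9 → value 8.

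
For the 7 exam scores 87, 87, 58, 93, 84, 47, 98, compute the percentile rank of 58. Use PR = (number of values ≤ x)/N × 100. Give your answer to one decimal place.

N = 7.
Strictly below 58: 1. Equal to 58: 1.
PR = 2/7 × 100 = 28.6

28.6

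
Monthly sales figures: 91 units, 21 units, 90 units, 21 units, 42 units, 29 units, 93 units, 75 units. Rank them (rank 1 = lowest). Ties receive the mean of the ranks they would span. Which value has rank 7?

91

Sorted (ascending): 21, 21, 29, 42, 75, 90, 91, 93
The 2 values of 21 occupy positions 1–2 → average rank (1+2)/2 = 1.5.
Rank 7 → value 91.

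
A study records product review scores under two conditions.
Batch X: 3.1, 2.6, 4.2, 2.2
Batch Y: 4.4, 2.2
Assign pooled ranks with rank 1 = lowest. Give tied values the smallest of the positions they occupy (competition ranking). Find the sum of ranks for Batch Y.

Sorted (ascending): 2.2, 2.2, 2.6, 3.1, 4.2, 4.4
The 2 values of 2.2 occupy positions 1–2 → each gets rank 1.
Batch Y values → pooled ranks: 4.4→6, 2.2→1
Rank sum = 6 + 1 = 7

7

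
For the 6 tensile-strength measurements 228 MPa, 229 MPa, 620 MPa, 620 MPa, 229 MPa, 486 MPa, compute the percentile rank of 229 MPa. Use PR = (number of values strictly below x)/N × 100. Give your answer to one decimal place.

16.7

N = 6.
Strictly below 229: 1. Equal to 229: 2.
PR = 1/6 × 100 = 16.7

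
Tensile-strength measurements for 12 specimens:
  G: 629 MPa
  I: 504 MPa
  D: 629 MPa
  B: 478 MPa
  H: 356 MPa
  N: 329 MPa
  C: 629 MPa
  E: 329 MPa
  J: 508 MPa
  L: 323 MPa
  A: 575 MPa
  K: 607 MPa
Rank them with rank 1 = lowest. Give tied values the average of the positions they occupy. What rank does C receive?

11

Sorted (ascending): 323, 329, 329, 356, 478, 504, 508, 575, 607, 629, 629, 629
The 2 values of 329 occupy positions 2–3 → average rank (2+3)/2 = 2.5.
The 3 values of 629 occupy positions 10–12 → average rank 11.
C has value 629 MPa → rank 11.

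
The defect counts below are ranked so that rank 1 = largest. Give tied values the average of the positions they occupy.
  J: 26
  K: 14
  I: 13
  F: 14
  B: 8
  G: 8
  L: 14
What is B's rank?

6.5

Sorted (descending): 26, 14, 14, 14, 13, 8, 8
The 3 values of 14 occupy positions 2–4 → average rank 3.
The 2 values of 8 occupy positions 6–7 → average rank (6+7)/2 = 6.5.
B has value 8 → rank 6.5.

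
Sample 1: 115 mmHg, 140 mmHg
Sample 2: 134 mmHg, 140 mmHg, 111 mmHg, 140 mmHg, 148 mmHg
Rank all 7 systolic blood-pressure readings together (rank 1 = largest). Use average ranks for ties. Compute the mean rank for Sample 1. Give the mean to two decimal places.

4.50

Sorted (descending): 148, 140, 140, 140, 134, 115, 111
The 3 values of 140 occupy positions 2–4 → average rank 3.
Sample 1 values → pooled ranks: 115→6, 140→3
Mean rank = (6 + 3) / 2 = 4.50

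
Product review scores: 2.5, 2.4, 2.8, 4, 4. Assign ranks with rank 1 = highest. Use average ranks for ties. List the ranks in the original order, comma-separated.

Sorted (descending): 4, 4, 2.8, 2.5, 2.4
The 2 values of 4 occupy positions 1–2 → average rank (1+2)/2 = 1.5.

4, 5, 3, 1.5, 1.5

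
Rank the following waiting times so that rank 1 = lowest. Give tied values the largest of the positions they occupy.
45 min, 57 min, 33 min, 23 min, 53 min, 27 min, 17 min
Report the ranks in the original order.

5, 7, 4, 2, 6, 3, 1

Sorted (ascending): 17, 23, 27, 33, 45, 53, 57
No ties — each value takes its position as its rank.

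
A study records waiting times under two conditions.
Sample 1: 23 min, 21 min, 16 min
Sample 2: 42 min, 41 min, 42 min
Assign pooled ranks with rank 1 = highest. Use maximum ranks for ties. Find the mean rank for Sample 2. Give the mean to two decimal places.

Sorted (descending): 42, 42, 41, 23, 21, 16
The 2 values of 42 occupy positions 1–2 → each gets rank 2.
Sample 2 values → pooled ranks: 42→2, 41→3, 42→2
Mean rank = (2 + 3 + 2) / 3 = 2.33

2.33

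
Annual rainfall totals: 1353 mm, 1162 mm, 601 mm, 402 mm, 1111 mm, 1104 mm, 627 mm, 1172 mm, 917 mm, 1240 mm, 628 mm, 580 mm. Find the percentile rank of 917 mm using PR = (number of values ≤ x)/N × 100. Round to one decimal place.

50.0

N = 12.
Strictly below 917: 5. Equal to 917: 1.
PR = 6/12 × 100 = 50.0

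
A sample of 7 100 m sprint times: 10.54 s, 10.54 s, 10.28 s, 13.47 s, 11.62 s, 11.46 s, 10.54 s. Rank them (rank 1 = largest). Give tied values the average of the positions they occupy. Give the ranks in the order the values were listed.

Sorted (descending): 13.47, 11.62, 11.46, 10.54, 10.54, 10.54, 10.28
The 3 values of 10.54 occupy positions 4–6 → average rank 5.

5, 5, 7, 1, 2, 3, 5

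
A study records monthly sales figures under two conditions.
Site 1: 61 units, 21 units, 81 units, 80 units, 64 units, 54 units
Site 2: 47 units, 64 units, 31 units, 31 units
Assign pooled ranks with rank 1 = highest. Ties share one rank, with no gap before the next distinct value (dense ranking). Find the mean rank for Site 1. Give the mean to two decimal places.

3.83

Sorted (descending): 81, 80, 64, 64, 61, 54, 47, 31, 31, 21
The 2 values of 64 share dense rank 3.
The 2 values of 31 share dense rank 7.
Remaining distinct values take the next consecutive integers.
Site 1 values → pooled ranks: 61→4, 21→8, 81→1, 80→2, 64→3, 54→5
Mean rank = (4 + 8 + 1 + 2 + 3 + 5) / 6 = 3.83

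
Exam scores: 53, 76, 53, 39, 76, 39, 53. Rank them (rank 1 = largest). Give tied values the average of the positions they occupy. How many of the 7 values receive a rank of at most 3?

Sorted (descending): 76, 76, 53, 53, 53, 39, 39
The 2 values of 76 occupy positions 1–2 → average rank (1+2)/2 = 1.5.
The 3 values of 53 occupy positions 3–5 → average rank 4.
The 2 values of 39 occupy positions 6–7 → average rank (6+7)/2 = 6.5.
Ranks ≤ 3: {1.5, 1.5} → 2 values.

2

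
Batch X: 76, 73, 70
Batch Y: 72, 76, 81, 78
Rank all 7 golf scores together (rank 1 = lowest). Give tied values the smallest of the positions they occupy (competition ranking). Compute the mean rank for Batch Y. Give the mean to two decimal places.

4.75

Sorted (ascending): 70, 72, 73, 76, 76, 78, 81
The 2 values of 76 occupy positions 4–5 → each gets rank 4.
Batch Y values → pooled ranks: 72→2, 76→4, 81→7, 78→6
Mean rank = (2 + 4 + 7 + 6) / 4 = 4.75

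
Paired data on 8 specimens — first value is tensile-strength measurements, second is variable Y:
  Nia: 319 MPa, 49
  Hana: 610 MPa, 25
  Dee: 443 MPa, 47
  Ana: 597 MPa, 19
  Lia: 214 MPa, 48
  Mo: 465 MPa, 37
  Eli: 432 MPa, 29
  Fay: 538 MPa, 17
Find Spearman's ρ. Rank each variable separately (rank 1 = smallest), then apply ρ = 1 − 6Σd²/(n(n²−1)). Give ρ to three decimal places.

-0.810

Ranks of variable 1: 2, 8, 4, 7, 1, 5, 3, 6
Ranks of variable 2: 8, 3, 6, 2, 7, 5, 4, 1
d = r₁ − r₂: -6, 5, -2, 5, -6, 0, -1, 5
d²: 36, 25, 4, 25, 36, 0, 1, 25; Σd² = 152
ρ = 1 − 6·152/(8·63) = 1 − 912/504 = -0.810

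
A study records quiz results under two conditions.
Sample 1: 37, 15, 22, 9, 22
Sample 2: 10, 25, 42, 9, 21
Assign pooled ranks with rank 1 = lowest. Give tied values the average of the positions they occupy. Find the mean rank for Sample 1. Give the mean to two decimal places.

5.50

Sorted (ascending): 9, 9, 10, 15, 21, 22, 22, 25, 37, 42
The 2 values of 9 occupy positions 1–2 → average rank (1+2)/2 = 1.5.
The 2 values of 22 occupy positions 6–7 → average rank (6+7)/2 = 6.5.
Sample 1 values → pooled ranks: 37→9, 15→4, 22→6.5, 9→1.5, 22→6.5
Mean rank = (9 + 4 + 6.5 + 1.5 + 6.5) / 5 = 5.50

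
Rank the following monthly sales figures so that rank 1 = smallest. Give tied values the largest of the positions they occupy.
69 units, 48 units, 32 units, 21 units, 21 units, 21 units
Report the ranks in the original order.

6, 5, 4, 3, 3, 3

Sorted (ascending): 21, 21, 21, 32, 48, 69
The 3 values of 21 occupy positions 1–3 → each gets rank 3.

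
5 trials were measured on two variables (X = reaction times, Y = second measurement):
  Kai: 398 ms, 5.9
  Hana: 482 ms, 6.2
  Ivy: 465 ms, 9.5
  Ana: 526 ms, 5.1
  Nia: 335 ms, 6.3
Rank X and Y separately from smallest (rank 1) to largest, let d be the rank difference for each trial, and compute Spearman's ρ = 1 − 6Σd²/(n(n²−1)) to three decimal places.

Ranks of variable 1: 2, 4, 3, 5, 1
Ranks of variable 2: 2, 3, 5, 1, 4
d = r₁ − r₂: 0, 1, -2, 4, -3
d²: 0, 1, 4, 16, 9; Σd² = 30
ρ = 1 − 6·30/(5·24) = 1 − 180/120 = -0.500

-0.500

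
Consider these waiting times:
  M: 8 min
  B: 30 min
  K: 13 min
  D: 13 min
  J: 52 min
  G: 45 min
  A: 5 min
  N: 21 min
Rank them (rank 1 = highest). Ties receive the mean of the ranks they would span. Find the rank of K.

Sorted (descending): 52, 45, 30, 21, 13, 13, 8, 5
The 2 values of 13 occupy positions 5–6 → average rank (5+6)/2 = 5.5.
K has value 13 min → rank 5.5.

5.5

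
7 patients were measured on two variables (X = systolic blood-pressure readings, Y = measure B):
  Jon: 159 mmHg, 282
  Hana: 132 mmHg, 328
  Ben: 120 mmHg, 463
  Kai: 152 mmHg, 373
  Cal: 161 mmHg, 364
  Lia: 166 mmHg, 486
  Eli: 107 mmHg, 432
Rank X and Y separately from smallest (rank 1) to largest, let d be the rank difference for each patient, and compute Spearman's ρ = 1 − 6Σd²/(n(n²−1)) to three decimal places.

-0.036

Ranks of variable 1: 5, 3, 2, 4, 6, 7, 1
Ranks of variable 2: 1, 2, 6, 4, 3, 7, 5
d = r₁ − r₂: 4, 1, -4, 0, 3, 0, -4
d²: 16, 1, 16, 0, 9, 0, 16; Σd² = 58
ρ = 1 − 6·58/(7·48) = 1 − 348/336 = -0.036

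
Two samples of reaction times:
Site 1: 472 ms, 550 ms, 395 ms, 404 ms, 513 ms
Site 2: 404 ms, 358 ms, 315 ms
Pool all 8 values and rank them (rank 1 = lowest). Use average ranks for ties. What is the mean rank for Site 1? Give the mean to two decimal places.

5.70

Sorted (ascending): 315, 358, 395, 404, 404, 472, 513, 550
The 2 values of 404 occupy positions 4–5 → average rank (4+5)/2 = 4.5.
Site 1 values → pooled ranks: 472→6, 550→8, 395→3, 404→4.5, 513→7
Mean rank = (6 + 8 + 3 + 4.5 + 7) / 5 = 5.70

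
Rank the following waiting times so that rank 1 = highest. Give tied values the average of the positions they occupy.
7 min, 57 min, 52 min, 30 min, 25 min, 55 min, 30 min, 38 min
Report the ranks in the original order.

Sorted (descending): 57, 55, 52, 38, 30, 30, 25, 7
The 2 values of 30 occupy positions 5–6 → average rank (5+6)/2 = 5.5.

8, 1, 3, 5.5, 7, 2, 5.5, 4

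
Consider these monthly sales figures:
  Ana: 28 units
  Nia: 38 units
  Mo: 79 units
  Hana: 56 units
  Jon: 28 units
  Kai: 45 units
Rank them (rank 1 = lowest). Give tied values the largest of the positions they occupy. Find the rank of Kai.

4

Sorted (ascending): 28, 28, 38, 45, 56, 79
The 2 values of 28 occupy positions 1–2 → each gets rank 2.
Kai has value 45 units → rank 4.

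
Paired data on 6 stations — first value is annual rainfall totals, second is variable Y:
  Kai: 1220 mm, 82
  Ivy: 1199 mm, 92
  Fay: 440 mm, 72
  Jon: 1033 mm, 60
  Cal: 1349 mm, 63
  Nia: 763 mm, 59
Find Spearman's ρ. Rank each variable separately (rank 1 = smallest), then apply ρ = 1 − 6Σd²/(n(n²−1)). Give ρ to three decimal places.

Ranks of variable 1: 5, 4, 1, 3, 6, 2
Ranks of variable 2: 5, 6, 4, 2, 3, 1
d = r₁ − r₂: 0, -2, -3, 1, 3, 1
d²: 0, 4, 9, 1, 9, 1; Σd² = 24
ρ = 1 − 6·24/(6·35) = 1 − 144/210 = 0.314

0.314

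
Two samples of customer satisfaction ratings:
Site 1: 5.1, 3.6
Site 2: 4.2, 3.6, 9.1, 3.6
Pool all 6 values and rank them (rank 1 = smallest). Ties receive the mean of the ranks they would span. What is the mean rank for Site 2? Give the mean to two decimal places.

3.50

Sorted (ascending): 3.6, 3.6, 3.6, 4.2, 5.1, 9.1
The 3 values of 3.6 occupy positions 1–3 → average rank 2.
Site 2 values → pooled ranks: 4.2→4, 3.6→2, 9.1→6, 3.6→2
Mean rank = (4 + 2 + 6 + 2) / 4 = 3.50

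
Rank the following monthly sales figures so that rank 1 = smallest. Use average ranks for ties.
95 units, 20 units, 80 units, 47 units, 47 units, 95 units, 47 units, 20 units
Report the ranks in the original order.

7.5, 1.5, 6, 4, 4, 7.5, 4, 1.5

Sorted (ascending): 20, 20, 47, 47, 47, 80, 95, 95
The 2 values of 20 occupy positions 1–2 → average rank (1+2)/2 = 1.5.
The 3 values of 47 occupy positions 3–5 → average rank 4.
The 2 values of 95 occupy positions 7–8 → average rank (7+8)/2 = 7.5.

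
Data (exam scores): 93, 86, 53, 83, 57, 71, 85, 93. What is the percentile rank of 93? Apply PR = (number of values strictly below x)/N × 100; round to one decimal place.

N = 8.
Strictly below 93: 6. Equal to 93: 2.
PR = 6/8 × 100 = 75.0

75.0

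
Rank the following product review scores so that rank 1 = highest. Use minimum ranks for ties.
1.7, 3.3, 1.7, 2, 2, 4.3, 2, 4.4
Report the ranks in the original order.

Sorted (descending): 4.4, 4.3, 3.3, 2, 2, 2, 1.7, 1.7
The 3 values of 2 occupy positions 4–6 → each gets rank 4.
The 2 values of 1.7 occupy positions 7–8 → each gets rank 7.

7, 3, 7, 4, 4, 2, 4, 1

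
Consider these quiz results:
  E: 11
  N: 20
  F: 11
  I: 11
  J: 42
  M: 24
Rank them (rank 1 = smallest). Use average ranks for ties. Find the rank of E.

Sorted (ascending): 11, 11, 11, 20, 24, 42
The 3 values of 11 occupy positions 1–3 → average rank 2.
E has value 11 → rank 2.

2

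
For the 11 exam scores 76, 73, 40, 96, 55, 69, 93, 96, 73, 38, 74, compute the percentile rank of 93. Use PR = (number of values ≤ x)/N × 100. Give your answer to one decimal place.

81.8

N = 11.
Strictly below 93: 8. Equal to 93: 1.
PR = 9/11 × 100 = 81.8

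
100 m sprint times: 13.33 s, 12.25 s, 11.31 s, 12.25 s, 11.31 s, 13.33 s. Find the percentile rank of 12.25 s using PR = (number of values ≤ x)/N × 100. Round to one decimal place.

N = 6.
Strictly below 12.25: 2. Equal to 12.25: 2.
PR = 4/6 × 100 = 66.7

66.7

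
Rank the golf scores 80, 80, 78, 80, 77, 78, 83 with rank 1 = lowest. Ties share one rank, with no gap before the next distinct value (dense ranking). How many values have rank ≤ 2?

Sorted (ascending): 77, 78, 78, 80, 80, 80, 83
The 2 values of 78 share dense rank 2.
The 3 values of 80 share dense rank 3.
Remaining distinct values take the next consecutive integers.
Ranks ≤ 2: {1, 2, 2} → 3 values.

3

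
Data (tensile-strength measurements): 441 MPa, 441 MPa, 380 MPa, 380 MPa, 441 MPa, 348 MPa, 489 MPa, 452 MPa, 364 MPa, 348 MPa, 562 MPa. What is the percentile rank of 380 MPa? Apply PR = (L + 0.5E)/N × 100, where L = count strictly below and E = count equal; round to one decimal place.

36.4

N = 11.
Strictly below 380: 3. Equal to 380: 2.
PR = (3 + 0.5·2)/11 × 100 = 36.4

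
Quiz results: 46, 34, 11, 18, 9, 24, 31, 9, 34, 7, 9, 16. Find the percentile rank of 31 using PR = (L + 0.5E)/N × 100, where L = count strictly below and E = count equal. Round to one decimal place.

70.8

N = 12.
Strictly below 31: 8. Equal to 31: 1.
PR = (8 + 0.5·1)/12 × 100 = 70.8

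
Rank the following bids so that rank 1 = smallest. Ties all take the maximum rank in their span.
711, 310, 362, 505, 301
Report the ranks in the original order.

Sorted (ascending): 301, 310, 362, 505, 711
No ties — each value takes its position as its rank.

5, 2, 3, 4, 1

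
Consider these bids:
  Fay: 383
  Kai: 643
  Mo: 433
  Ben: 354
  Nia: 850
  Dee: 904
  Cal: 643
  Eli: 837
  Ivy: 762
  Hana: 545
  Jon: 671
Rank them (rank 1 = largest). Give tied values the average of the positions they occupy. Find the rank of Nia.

Sorted (descending): 904, 850, 837, 762, 671, 643, 643, 545, 433, 383, 354
The 2 values of 643 occupy positions 6–7 → average rank (6+7)/2 = 6.5.
Nia has value 850 → rank 2.

2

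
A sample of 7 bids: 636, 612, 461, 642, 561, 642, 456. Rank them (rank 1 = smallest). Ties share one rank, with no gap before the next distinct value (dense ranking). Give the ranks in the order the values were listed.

5, 4, 2, 6, 3, 6, 1

Sorted (ascending): 456, 461, 561, 612, 636, 642, 642
The 2 values of 642 share dense rank 6.
Remaining distinct values take the next consecutive integers.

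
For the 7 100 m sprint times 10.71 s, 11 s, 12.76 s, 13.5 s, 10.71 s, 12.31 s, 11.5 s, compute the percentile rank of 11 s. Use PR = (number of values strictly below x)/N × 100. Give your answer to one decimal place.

N = 7.
Strictly below 11: 2. Equal to 11: 1.
PR = 2/7 × 100 = 28.6

28.6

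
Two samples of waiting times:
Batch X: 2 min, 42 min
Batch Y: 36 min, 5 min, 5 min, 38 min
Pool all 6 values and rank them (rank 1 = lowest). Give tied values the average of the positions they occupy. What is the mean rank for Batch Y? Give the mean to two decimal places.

Sorted (ascending): 2, 5, 5, 36, 38, 42
The 2 values of 5 occupy positions 2–3 → average rank (2+3)/2 = 2.5.
Batch Y values → pooled ranks: 36→4, 5→2.5, 5→2.5, 38→5
Mean rank = (4 + 2.5 + 2.5 + 5) / 4 = 3.50

3.50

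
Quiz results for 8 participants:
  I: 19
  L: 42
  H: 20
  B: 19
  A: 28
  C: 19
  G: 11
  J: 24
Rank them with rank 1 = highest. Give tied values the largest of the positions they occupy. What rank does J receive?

3

Sorted (descending): 42, 28, 24, 20, 19, 19, 19, 11
The 3 values of 19 occupy positions 5–7 → each gets rank 7.
J has value 24 → rank 3.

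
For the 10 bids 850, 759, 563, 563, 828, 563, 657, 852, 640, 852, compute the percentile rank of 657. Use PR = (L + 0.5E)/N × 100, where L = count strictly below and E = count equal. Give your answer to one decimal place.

45.0

N = 10.
Strictly below 657: 4. Equal to 657: 1.
PR = (4 + 0.5·1)/10 × 100 = 45.0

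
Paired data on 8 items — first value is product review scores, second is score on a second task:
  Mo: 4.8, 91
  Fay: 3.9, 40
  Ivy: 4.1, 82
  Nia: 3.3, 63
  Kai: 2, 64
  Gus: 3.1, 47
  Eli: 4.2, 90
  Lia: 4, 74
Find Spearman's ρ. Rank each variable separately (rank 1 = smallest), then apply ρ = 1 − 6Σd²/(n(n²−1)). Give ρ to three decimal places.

0.786

Ranks of variable 1: 8, 4, 6, 3, 1, 2, 7, 5
Ranks of variable 2: 8, 1, 6, 3, 4, 2, 7, 5
d = r₁ − r₂: 0, 3, 0, 0, -3, 0, 0, 0
d²: 0, 9, 0, 0, 9, 0, 0, 0; Σd² = 18
ρ = 1 − 6·18/(8·63) = 1 − 108/504 = 0.786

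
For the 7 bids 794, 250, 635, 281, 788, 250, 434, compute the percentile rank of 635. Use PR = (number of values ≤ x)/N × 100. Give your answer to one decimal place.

71.4

N = 7.
Strictly below 635: 4. Equal to 635: 1.
PR = 5/7 × 100 = 71.4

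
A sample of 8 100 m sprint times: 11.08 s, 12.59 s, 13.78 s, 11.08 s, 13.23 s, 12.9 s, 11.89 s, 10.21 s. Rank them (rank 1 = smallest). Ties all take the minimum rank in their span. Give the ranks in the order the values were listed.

Sorted (ascending): 10.21, 11.08, 11.08, 11.89, 12.59, 12.9, 13.23, 13.78
The 2 values of 11.08 occupy positions 2–3 → each gets rank 2.

2, 5, 8, 2, 7, 6, 4, 1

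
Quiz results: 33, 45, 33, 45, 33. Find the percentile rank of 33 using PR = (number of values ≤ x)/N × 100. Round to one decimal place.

N = 5.
Strictly below 33: 0. Equal to 33: 3.
PR = 3/5 × 100 = 60.0

60.0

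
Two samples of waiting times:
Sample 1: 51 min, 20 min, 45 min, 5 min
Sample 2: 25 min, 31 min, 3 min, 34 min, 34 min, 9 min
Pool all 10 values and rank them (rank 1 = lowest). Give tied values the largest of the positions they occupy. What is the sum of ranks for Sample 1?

Sorted (ascending): 3, 5, 9, 20, 25, 31, 34, 34, 45, 51
The 2 values of 34 occupy positions 7–8 → each gets rank 8.
Sample 1 values → pooled ranks: 51→10, 20→4, 45→9, 5→2
Rank sum = 10 + 4 + 9 + 2 = 25

25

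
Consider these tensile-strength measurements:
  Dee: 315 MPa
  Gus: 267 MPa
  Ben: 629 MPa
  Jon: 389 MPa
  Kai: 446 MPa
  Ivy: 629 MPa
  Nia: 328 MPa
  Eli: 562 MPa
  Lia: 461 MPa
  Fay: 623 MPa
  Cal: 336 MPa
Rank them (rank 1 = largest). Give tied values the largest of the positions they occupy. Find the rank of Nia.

9

Sorted (descending): 629, 629, 623, 562, 461, 446, 389, 336, 328, 315, 267
The 2 values of 629 occupy positions 1–2 → each gets rank 2.
Nia has value 328 MPa → rank 9.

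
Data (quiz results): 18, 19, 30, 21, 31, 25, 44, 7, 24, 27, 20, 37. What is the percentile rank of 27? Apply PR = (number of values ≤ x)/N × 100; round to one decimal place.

66.7

N = 12.
Strictly below 27: 7. Equal to 27: 1.
PR = 8/12 × 100 = 66.7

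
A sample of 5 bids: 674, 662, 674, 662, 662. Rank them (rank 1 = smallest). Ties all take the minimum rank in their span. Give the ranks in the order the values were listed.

Sorted (ascending): 662, 662, 662, 674, 674
The 3 values of 662 occupy positions 1–3 → each gets rank 1.
The 2 values of 674 occupy positions 4–5 → each gets rank 4.

4, 1, 4, 1, 1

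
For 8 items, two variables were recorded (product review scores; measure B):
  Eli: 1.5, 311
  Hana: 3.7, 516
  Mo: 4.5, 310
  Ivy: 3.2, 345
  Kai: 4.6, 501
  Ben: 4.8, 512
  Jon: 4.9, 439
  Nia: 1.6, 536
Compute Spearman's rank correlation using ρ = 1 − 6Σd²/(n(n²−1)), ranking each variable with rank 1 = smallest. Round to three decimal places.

Ranks of variable 1: 1, 4, 5, 3, 6, 7, 8, 2
Ranks of variable 2: 2, 7, 1, 3, 5, 6, 4, 8
d = r₁ − r₂: -1, -3, 4, 0, 1, 1, 4, -6
d²: 1, 9, 16, 0, 1, 1, 16, 36; Σd² = 80
ρ = 1 − 6·80/(8·63) = 1 − 480/504 = 0.048

0.048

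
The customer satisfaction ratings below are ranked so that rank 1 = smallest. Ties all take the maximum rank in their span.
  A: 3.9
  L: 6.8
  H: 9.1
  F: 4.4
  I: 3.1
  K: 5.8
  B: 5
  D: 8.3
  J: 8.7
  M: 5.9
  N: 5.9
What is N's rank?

Sorted (ascending): 3.1, 3.9, 4.4, 5, 5.8, 5.9, 5.9, 6.8, 8.3, 8.7, 9.1
The 2 values of 5.9 occupy positions 6–7 → each gets rank 7.
N has value 5.9 → rank 7.

7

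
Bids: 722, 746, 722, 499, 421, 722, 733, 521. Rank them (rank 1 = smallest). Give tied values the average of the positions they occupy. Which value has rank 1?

421

Sorted (ascending): 421, 499, 521, 722, 722, 722, 733, 746
The 3 values of 722 occupy positions 4–6 → average rank 5.
Rank 1 → value 421.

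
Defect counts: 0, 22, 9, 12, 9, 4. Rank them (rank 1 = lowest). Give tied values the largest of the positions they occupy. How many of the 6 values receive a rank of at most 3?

2

Sorted (ascending): 0, 4, 9, 9, 12, 22
The 2 values of 9 occupy positions 3–4 → each gets rank 4.
Ranks ≤ 3: {1, 2} → 2 values.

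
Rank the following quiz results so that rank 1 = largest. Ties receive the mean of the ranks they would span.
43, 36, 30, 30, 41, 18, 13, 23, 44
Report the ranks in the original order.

Sorted (descending): 44, 43, 41, 36, 30, 30, 23, 18, 13
The 2 values of 30 occupy positions 5–6 → average rank (5+6)/2 = 5.5.

2, 4, 5.5, 5.5, 3, 8, 9, 7, 1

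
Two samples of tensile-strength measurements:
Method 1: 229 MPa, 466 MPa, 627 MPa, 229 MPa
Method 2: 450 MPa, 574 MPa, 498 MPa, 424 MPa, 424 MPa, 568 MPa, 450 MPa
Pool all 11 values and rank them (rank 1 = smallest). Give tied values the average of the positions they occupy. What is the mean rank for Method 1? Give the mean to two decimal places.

5.25

Sorted (ascending): 229, 229, 424, 424, 450, 450, 466, 498, 568, 574, 627
The 2 values of 229 occupy positions 1–2 → average rank (1+2)/2 = 1.5.
The 2 values of 424 occupy positions 3–4 → average rank (3+4)/2 = 3.5.
The 2 values of 450 occupy positions 5–6 → average rank (5+6)/2 = 5.5.
Method 1 values → pooled ranks: 229→1.5, 466→7, 627→11, 229→1.5
Mean rank = (1.5 + 7 + 11 + 1.5) / 4 = 5.25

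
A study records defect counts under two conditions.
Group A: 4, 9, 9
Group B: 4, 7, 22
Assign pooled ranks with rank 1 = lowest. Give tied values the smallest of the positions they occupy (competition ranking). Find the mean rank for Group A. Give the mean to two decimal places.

Sorted (ascending): 4, 4, 7, 9, 9, 22
The 2 values of 4 occupy positions 1–2 → each gets rank 1.
The 2 values of 9 occupy positions 4–5 → each gets rank 4.
Group A values → pooled ranks: 4→1, 9→4, 9→4
Mean rank = (1 + 4 + 4) / 3 = 3.00

3.00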